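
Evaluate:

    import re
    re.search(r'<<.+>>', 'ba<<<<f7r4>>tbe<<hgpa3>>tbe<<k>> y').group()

`search` walks the string left to right and returns the first match it finds.
The match spans [2:32] → '<<<<f7r4>>tbe<<hgpa3>>tbe<<k>>'.

'<<<<f7r4>>tbe<<hgpa3>>tbe<<k>>'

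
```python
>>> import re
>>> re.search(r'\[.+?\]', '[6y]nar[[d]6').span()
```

(0, 4)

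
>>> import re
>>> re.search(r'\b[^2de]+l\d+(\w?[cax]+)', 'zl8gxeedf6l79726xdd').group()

'zl8gx'

This matches a word boundary (`\b`, zero-width); then one or more of any character except [2de], then the literal 'l'; then one or more of a digit; then optionally a word character, then one or more of one of [cax] (captured).
The match spans [0:5] → 'zl8gx'.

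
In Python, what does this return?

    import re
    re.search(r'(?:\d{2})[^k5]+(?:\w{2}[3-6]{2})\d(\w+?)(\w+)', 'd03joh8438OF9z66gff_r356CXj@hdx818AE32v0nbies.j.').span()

This matches exactly 2 of a digit (non-capturing group); then one or more of any character except [k5]; then exactly 2 of a word character, then exactly 2 of a character in [3-6] (non-capturing group); then a digit; then one or more of a word character (lazy) (captured); then one or more of a word character (captured).
Unlike `match`, `search` isn't anchored — it looks for the pattern anywhere in the string.
The match spans [1:27] → '03joh8438OF9z66gff_r356CXj'.
Captured: group 1 = 'C', group 2 = 'Xj'.

(1, 27)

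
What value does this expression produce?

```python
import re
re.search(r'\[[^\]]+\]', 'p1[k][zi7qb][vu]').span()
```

(2, 5)

The match spans [2:5] → '[k]'.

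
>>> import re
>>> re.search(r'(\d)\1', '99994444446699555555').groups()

('9',)

`\1` has to match the exact text group 1 already captured.
`re.search` tries every starting position until one works.
The match spans [0:2] → '99'.
Captured: group 1 = '9'.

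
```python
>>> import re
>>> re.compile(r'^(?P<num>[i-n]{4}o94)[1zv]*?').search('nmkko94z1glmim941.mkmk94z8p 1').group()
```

With the lazy modifier that quantifier settles for the fewest repetitions that let the rest of the pattern succeed (the atoms after it are unaffected and can still be greedy).
The match spans [0:7] → 'nmkko94'.

'nmkko94'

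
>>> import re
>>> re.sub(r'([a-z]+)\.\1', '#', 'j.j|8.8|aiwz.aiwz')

'#|8.8|#'

The backreference `\1` re-matches whatever the first group consumed, character for character.
`sub` substitutes '#' at each match site.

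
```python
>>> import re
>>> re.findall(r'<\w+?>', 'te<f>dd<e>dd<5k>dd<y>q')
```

['<f>', '<e>', '<5k>', '<y>']

No capturing groups, so `findall` returns the 4 full match strings.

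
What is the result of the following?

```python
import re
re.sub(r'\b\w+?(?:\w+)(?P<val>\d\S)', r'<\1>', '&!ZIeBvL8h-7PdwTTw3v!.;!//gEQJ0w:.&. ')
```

The pattern matches a word boundary (`\b`, zero-width); then one or more of a word character (lazy); then one or more of a word character (non-capturing group); then a digit, then a non-whitespace character (captured as 'val').
Matches: at [2:10] → 'ZIeBvL8h'; at [11:20] → '7PdwTTw3v'; at [26:32] → 'gEQJ0w'.
The replacement refers to a captured group, so each match is rewritten using its own captured text.

'&!<8h>-<3v>!.;!//<0w>:.&. '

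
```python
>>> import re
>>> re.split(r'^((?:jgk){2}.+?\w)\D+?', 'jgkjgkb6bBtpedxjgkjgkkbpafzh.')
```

The pattern matches anchored at the start of the string; then the literal 'jgk' repeated 2 times, then one or more of any character (lazy), then a word character (captured); then one or more of a non-digit (lazy).
A non-greedy quantifier consumes as few characters as it can — just enough that the remainder of the pattern still matches from where it stops; whatever follows it matches normally.
Matches to split on: at [0:9] → 'jgkjgkb6b'.
Because the pattern has a capturing group, `split` also inserts each captured text between the pieces.

['', 'jgkjgkb6', 'Btpedxjgkjgkkbpafzh.']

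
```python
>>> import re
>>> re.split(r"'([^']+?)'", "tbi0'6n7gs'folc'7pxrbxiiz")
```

['tbi0', '6n7gs', "folc'7pxrbxiiz"]

Matches to split on: at [4:11] → "'6n7gs'".
The group in the pattern means `split` returns the separators' captures alongside the pieces.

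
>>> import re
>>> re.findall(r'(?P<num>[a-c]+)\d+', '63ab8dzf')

['ab']

With a single group, `findall` returns only what that group captured — 1 item.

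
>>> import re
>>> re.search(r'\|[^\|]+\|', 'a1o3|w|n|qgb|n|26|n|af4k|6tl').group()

Unlike `match`, `search` isn't anchored — it looks for the pattern anywhere in the string.
The match spans [4:7] → '|w|'.

'|w|'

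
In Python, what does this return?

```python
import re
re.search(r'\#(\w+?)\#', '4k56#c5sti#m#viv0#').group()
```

'#c5sti#'

Unlike `match`, `search` isn't anchored — it looks for the pattern anywhere in the string.
The match spans [4:11] → '#c5sti#'.
Captured: group 1 = 'c5sti'.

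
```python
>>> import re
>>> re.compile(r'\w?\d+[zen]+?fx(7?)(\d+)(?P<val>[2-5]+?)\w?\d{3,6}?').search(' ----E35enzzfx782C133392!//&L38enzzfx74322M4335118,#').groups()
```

('7', '8', '2')

Pattern: optionally a word character, then one or more of a digit; then one or more of one of [zen] (lazy), then the literal 'fx'; then optionally a literal '7' (captured); then one or more of a digit (captured); then one or more of a character in [2-5] (lazy) (captured as 'val'); then optionally a word character, then 3 to 6 of a digit (lazy).
A `+?`/`*?`/`{m,n}?` starts at its minimum and grows only as far as needed for what follows to match.
`re.search` tries every starting position until one works.
The match spans [5:21] → 'E35enzzfx782C133'.
Captured: group 1 = '7', group 2 = '8', group 3 = '2'.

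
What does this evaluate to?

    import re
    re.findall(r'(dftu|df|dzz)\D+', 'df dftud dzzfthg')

One capturing group, so `findall` returns just the captured substring from the one match — 1 in all.

['df']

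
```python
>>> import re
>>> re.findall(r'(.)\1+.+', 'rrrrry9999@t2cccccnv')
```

['r']

A backreference is literal: `\1` must see the identical characters the first group matched.
`findall` collects group 1 from the one match (1 total).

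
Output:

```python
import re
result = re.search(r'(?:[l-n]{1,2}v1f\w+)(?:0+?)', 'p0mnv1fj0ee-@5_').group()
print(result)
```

mnv1fj0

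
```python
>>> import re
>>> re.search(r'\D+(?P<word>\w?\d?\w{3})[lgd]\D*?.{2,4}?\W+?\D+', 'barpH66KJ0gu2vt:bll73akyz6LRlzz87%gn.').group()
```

'barpH66KJ0gu2vt:bll'

The match spans [0:19] → 'barpH66KJ0gu2vt:bll'.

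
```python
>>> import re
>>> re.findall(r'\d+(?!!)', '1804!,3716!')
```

['180', '371']

A negative assertion filters positions out without eating any characters.
Walking the string: at [0:3] → '180'; at [6:9] → '371'.
No capturing groups, so `findall` returns the 2 full match strings.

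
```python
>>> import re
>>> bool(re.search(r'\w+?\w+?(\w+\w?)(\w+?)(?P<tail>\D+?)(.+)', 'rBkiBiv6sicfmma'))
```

The pattern matches one or more of a word character (lazy), then one or more of a word character (lazy); then one or more of a word character, then optionally a word character (captured); then one or more of a word character (lazy) (captured); then one or more of a non-digit (lazy) (captured as 'tail'); then one or more of any character (captured).
The match spans [0:15] → 'rBkiBiv6sicfmma'.

True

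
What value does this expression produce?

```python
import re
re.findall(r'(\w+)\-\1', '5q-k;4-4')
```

The backreference `\1` re-matches whatever the first group consumed, character for character.
Walking the string: at [5:8] match '4-4', group 1 = '4'.
`findall` collects group 1 from the one match (1 total).

['4']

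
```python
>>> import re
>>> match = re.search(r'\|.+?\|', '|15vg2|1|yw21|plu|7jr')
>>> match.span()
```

With the lazy modifier that quantifier settles for the fewest repetitions that let the rest of the pattern succeed (the atoms after it are unaffected and can still be greedy).
Unlike `match`, `search` isn't anchored — it looks for the pattern anywhere in the string.
The match spans [0:7] → '|15vg2|'.

(0, 7)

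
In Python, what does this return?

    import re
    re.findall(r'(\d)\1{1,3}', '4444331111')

['4', '3', '1']

A backreference is literal: `\1` must see the identical characters the first group matched.
Walking the string: at [0:4] match '4444', group 1 = '4'; at [4:6] match '33', group 1 = '3'; at [6:10] match '1111', group 1 = '1'.
Because there's exactly one group, `findall` drops the full match and keeps group 1 from each hit.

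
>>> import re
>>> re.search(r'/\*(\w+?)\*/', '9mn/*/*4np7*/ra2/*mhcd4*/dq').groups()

('4np7',)

The match spans [5:13] → '/*4np7*/'.
Captured: group 1 = '4np7'.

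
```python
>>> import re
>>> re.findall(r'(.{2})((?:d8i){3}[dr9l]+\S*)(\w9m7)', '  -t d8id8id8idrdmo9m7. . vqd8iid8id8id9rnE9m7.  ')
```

[('t ', 'd8id8id8idrdm', 'o9m7')]

Pattern: exactly 2 of any character (captured); then the literal 'd8i' repeated 3 times, then one or more of one of [dr9l], then zero or more of a non-whitespace character (captured); then a word character, then the literal '9m7' (captured).
Scanning left to right: at [3:22] match 't d8id8id8idrdmo9m7', groups = ('t ', 'd8id8id8idrdm', 'o9m7').
With 3 capturing groups, `findall` returns a 3-tuple per match.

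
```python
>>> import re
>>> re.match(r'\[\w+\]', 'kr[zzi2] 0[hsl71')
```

With `match`, the pattern is implicitly anchored at the beginning.
Here the string doesn't start with a match, so the call returns None.

None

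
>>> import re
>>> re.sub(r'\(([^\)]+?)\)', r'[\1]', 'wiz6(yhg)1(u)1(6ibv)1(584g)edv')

'wiz6[yhg]1[u]1[6ibv]1[584g]edv'

Matches: at [4:9] → '(yhg)'; at [10:13] → '(u)'; at [14:20] → '(6ibv)'; at [21:27] → '(584g)'.
Each match is replaced using the text its own group 1 captured.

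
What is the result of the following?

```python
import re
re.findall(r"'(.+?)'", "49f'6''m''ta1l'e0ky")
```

Matches: at [3:6] match "'6'", group 1 = '6'; at [6:9] match "'m'", group 1 = 'm'; at [9:15] match "'ta1l'", group 1 = 'ta1l'.
Because there's exactly one group, `findall` drops the full match and keeps group 1 from each hit.

['6', 'm', 'ta1l']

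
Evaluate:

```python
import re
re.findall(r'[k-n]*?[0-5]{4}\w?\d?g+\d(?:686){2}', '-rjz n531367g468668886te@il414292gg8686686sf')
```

This matches zero or more of a character in [k-n] (lazy), then exactly 4 of a character in [0-5]; then optionally a word character, then optionally a digit; then one or more of the literal 'g', then a digit, then the literal '686' repeated 2 times.
Walking the string: at [26:42] → 'l414292gg8686686'.
No capturing groups, so `findall` returns the 1 full match string.

['l414292gg8686686']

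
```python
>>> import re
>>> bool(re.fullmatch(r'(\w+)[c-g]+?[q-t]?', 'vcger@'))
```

False

`fullmatch` succeeds only if the pattern covers the string from start to end.
Here there's no way to consume every character, so the call returns None, and `bool(None)` is False.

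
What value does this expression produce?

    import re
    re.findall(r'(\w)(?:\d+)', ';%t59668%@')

['t']

This matches a word character (captured); then one or more of a digit (non-capturing group).
`findall` collects group 1 from the one match (1 total).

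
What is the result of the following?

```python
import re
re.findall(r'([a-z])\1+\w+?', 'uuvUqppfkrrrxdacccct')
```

After group 1 captures some text, `\1` only succeeds where that same text appears again.
One capturing group, so `findall` returns just the captured substring from each match — 4 in all.

['u', 'p', 'r', 'c']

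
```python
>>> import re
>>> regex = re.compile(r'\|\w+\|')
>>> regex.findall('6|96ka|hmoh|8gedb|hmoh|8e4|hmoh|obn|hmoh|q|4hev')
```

['|96ka|', '|8gedb|', '|8e4|', '|obn|', '|q|']

Scanning left to right: at [1:7] → '|96ka|'; at [11:18] → '|8gedb|'; at [22:27] → '|8e4|'; at [31:36] → '|obn|'; at [40:43] → '|q|'.
`findall` yields the raw match text (5 of them) because the pattern has no groups.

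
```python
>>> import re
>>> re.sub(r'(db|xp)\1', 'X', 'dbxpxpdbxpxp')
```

'dbXdbX'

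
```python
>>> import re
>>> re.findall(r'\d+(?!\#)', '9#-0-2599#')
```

['0', '259']

The negative lookaround is zero-width — it rules out positions where the adjacent text would match, without consuming anything.
`findall` yields the raw match text (2 of them) because the pattern has no groups.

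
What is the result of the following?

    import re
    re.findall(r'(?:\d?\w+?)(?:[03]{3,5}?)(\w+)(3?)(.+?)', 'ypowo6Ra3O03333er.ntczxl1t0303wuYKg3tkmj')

[('33er', '', '.'), ('3wuYKg3tkm', '', 'j')]

With 3 capturing groups, `findall` returns a 3-tuple per match.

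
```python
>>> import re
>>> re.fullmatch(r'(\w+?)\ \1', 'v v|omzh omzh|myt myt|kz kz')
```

None

`fullmatch` succeeds only if the pattern covers the string from start to end.
Here the pattern can't cover the whole string, so the call returns None.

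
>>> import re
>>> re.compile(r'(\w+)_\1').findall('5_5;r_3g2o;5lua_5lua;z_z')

['5', '5lua', 'z']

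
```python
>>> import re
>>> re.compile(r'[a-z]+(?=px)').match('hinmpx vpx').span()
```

Because the assertion is zero-width, the text it checks is not consumed and won't appear in the result.
`re.match` won't scan ahead — the pattern has to work from the very first character.
The match spans [0:4] → 'hinm'.

(0, 4)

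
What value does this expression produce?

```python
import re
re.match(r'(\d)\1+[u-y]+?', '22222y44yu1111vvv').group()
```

'22222y'

`\1` has to match the exact text group 1 already captured.
`re.match` won't scan ahead — the pattern has to work from the very first character.
The match spans [0:6] → '22222y'.
Captured: group 1 = '2'.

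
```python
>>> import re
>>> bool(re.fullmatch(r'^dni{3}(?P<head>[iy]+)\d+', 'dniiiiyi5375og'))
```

False

This matches anchored at the start of the string; then the literal 'dn', then exactly 3 of the literal 'i'; then one or more of one of [iy] (captured as 'head'); then one or more of a digit.
For `fullmatch`, every character of the input must be accounted for by the pattern.
Here there's no way to consume every character, so the call returns None, and `bool(None)` is False.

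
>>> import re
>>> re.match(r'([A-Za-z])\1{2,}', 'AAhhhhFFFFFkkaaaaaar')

None

`re.match` won't scan ahead — the pattern has to work from the very first character.
Here the string doesn't start with a match, so the call returns None.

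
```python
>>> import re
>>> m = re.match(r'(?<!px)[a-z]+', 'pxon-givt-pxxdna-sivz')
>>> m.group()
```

`re.match` only tries the pattern at the start of the string.
The match spans [0:4] → 'pxon'.

'pxon'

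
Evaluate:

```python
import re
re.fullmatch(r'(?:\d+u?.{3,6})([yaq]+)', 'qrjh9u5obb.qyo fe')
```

None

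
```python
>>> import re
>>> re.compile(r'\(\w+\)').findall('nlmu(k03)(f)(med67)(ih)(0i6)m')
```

['(k03)', '(f)', '(med67)', '(ih)', '(0i6)']

Matches: at [4:9] → '(k03)'; at [9:12] → '(f)'; at [12:19] → '(med67)'; at [19:23] → '(ih)'; at [23:28] → '(0i6)'.
`findall` yields the raw match text (5 of them) because the pattern has no groups.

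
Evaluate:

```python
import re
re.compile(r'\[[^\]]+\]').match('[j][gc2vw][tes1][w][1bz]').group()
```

`match` is anchored at position 0; if the pattern doesn't fit there, it returns None.
The match spans [0:3] → '[j]'.

'[j]'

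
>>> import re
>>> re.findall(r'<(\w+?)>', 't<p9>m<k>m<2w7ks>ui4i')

['p9', 'k', '2w7ks']

Walking the string: at [1:5] match '<p9>', group 1 = 'p9'; at [6:9] match '<k>', group 1 = 'k'; at [10:17] match '<2w7ks>', group 1 = '2w7ks'.
Because there's exactly one group, `findall` drops the full match and keeps group 1 from each hit.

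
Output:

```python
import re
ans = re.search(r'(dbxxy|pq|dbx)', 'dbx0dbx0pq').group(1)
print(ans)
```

dbx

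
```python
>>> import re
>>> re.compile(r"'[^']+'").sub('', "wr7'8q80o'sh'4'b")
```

Matches: at [3:10] → "'8q80o'"; at [12:15] → "'4'".
Every occurrence is swapped for ''.

'wr7shb'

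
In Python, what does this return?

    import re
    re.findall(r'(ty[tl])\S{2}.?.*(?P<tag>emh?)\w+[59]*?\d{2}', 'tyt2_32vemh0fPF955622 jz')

[('tyt', 'emh')]

Pattern: the literal 'ty', then one of [tl] (captured); then exactly 2 of a non-whitespace character, then optionally any character, then zero or more of any character; then the literal 'em', then optionally the literal 'h' (captured as 'tag'); then one or more of a word character; then zero or more of one of [59] (lazy), then exactly 2 of a digit.
Walking the string: at [0:21] match 'tyt2_32vemh0fPF955622', groups = ('tyt', 'emh').
With 2 capturing groups, `findall` returns a 2-tuple per match.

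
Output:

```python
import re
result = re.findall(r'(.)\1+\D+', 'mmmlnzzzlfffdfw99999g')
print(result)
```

The backreference `\1` re-matches whatever the first group consumed, character for character.
Matches: at [0:15] match 'mmmlnzzzlfffdfw', group 1 = 'm'; at [15:21] match '99999g', group 1 = '9'.
With a single group, `findall` returns only what that group captured — 2 items.

['m', '9']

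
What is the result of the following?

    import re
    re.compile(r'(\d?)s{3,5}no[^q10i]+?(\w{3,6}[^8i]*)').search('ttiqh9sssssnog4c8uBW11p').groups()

The match spans [5:23] → '9sssssnog4c8uBW11p'.
Captured: group 1 = '9', group 2 = '4c8uBW11p'.

('9', '4c8uBW11p')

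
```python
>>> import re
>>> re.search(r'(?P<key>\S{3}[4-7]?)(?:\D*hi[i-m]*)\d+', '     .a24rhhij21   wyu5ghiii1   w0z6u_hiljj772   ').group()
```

'.a24rhhij21'

Pattern: exactly 3 of a non-whitespace character, then optionally a character in [4-7] (captured as 'key'); then zero or more of a non-digit, then the literal 'hi', then zero or more of a character in [i-m] (non-capturing group); then one or more of a digit.
The match spans [5:16] → '.a24rhhij21'.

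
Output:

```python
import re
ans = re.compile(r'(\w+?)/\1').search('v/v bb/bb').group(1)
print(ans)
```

v

`\1` has to match the exact text group 1 already captured.
`re.search` tries every starting position until one works.
The match spans [0:3] → 'v/v'.
Captured: group 1 = 'v'.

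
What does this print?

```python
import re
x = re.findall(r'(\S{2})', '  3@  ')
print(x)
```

['3@']

Pattern: exactly 2 of a non-whitespace character (captured).
`findall` collects group 1 from the one match (1 total).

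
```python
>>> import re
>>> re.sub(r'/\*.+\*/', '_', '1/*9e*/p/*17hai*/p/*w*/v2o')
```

'1_v2o'

Matches: at [1:23] → '/*9e*/p/*17hai*/p/*w*/'.
Each match is replaced by '_'.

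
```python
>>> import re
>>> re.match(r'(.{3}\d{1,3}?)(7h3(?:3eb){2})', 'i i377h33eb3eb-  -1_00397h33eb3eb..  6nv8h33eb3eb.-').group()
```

'i i377h33eb3eb'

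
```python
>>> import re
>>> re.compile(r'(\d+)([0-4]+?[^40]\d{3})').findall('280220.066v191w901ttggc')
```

[('28022', '0.066'), ('19', '1w901')]

The pattern matches one or more of a digit (captured); then one or more of a character in [0-4] (lazy), then any character except [40], then exactly 3 of a digit (captured).
2 groups means each result is a tuple of 2 captured strings — 2 here.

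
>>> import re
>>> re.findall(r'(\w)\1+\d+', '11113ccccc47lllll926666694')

['1', 'c', 'l']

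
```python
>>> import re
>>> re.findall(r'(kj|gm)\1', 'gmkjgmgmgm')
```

`\1` is not a pattern — it's the concrete string captured by group 1, re-applied verbatim.
Matches: at [4:8] match 'gmgm', group 1 = 'gm'.
`findall` collects group 1 from the one match (1 total).

['gm']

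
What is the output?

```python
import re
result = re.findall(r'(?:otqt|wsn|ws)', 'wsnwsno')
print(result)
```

Branches in `(...|...)` are attempted left-to-right; the first branch that allows the whole pattern to succeed is taken.
With no groups in the pattern, `findall` gives back each whole match — 2 here.

['wsn', 'wsn']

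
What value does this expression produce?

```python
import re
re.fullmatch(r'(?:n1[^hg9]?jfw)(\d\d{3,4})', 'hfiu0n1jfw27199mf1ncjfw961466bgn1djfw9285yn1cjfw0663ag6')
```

None

The pattern matches the literal 'n1', then optionally any character except [hg9], then the literal 'jfw' (non-capturing group); then a digit, then 3 to 4 of a digit (captured).
For `fullmatch`, every character of the input must be accounted for by the pattern.
Here the pattern can't cover the whole string, so the call returns None.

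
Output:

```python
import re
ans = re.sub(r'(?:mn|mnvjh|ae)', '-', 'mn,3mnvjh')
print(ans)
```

-,3-vjh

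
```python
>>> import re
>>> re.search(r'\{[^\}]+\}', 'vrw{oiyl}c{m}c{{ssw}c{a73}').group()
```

'{oiyl}'

The match spans [3:9] → '{oiyl}'.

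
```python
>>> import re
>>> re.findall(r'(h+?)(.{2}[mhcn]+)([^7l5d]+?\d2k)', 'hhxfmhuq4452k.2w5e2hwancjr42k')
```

[('hh', 'xfmh', 'uq4452k'), ('h', 'wanc', 'jr42k')]

This matches one or more of a literal 'h' (lazy) (captured); then exactly 2 of any character, then one or more of one of [mhcn] (captured); then one or more of any character except [7l5d] (lazy), then a digit, then the literal '2k' (captured).
Matches: at [0:13] match 'hhxfmhuq4452k', groups = ('hh', 'xfmh', 'uq4452k'); at [19:29] match 'hwancjr42k', groups = ('h', 'wanc', 'jr42k').
3 groups means each result is a tuple of 3 captured strings — 2 here.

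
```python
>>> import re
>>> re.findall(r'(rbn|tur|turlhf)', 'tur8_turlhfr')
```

The regex engine tests alternatives in the order written; an earlier branch that matches wins even if a later one would match more.
Scanning left to right: at [0:3] match 'tur', group 1 = 'tur'; at [5:8] match 'tur', group 1 = 'tur'.
With a single group, `findall` returns only what that group captured — 2 items.

['tur', 'tur']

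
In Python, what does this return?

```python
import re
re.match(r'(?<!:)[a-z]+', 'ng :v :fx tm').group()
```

`re.match` won't scan ahead — the pattern has to work from the very first character.
The match spans [0:2] → 'ng'.

'ng'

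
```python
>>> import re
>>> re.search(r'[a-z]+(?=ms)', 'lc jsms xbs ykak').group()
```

'js'

The positive lookaround only admits positions where the adjacent text matches; those characters stay outside the span.
`re.search` scans for the first position where the pattern succeeds.
The match spans [3:5] → 'js'.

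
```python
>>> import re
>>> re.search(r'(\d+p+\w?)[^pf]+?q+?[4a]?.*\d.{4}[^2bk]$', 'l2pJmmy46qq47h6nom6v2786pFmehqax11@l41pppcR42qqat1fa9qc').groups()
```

('2pJ',)

The match spans [1:55] → '2pJmmy46qq47h6nom6v2786pFmehqax11@l41pppcR42qqat1fa9qc'.
Captured: group 1 = '2pJ'.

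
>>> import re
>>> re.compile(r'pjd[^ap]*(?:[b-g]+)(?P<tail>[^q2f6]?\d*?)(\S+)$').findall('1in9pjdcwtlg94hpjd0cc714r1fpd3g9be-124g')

[('9', '4hpjd0cc714r1fpd3g9be-124g')]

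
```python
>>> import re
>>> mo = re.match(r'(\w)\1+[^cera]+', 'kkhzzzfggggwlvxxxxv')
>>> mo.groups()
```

('k',)

The match spans [0:19] → 'kkhzzzfggggwlvxxxxv'.
Captured: group 1 = 'k'.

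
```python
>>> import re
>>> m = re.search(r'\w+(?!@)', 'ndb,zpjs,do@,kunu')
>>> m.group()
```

'ndb'

A negative assertion filters positions out without eating any characters.
The match spans [0:3] → 'ndb'.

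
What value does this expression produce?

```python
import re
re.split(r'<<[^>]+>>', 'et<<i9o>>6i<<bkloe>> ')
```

`split` removes every match and returns the 3 fragments in between.

['et', '6i', ' ']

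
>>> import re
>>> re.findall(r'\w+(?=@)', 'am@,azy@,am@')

The positive lookaround only admits positions where the adjacent text matches; those characters stay outside the span.
Walking the string: at [0:2] → 'am'; at [4:7] → 'azy'; at [9:11] → 'am'.
Since nothing is captured, `findall` lists the 3 matched substrings directly.

['am', 'azy', 'am']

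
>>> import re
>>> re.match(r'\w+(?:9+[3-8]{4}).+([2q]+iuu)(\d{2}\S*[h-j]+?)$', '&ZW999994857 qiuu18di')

Pattern: one or more of a word character; then one or more of the literal '9', then exactly 4 of a character in [3-8] (non-capturing group); then one or more of any character; then one or more of one of [2q], then the literal 'iuu' (captured); then exactly 2 of a digit, then zero or more of a non-whitespace character, then one or more of a character in [h-j] (lazy) (captured); then anchored at the end.
`re.match` only tries the pattern at the start of the string.
Here the string doesn't start with a match, so the call returns None.

None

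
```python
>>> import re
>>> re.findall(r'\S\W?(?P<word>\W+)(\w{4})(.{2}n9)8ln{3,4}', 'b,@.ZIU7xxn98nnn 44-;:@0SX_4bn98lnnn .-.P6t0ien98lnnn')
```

[(';:@', '0SX_', '4bn9'), ('.', 'P6t0', 'ien9')]

The pattern matches a non-whitespace character, then optionally a non-word character; then one or more of a non-word character (captured as 'word'); then exactly 4 of a word character (captured); then exactly 2 of any character, then the literal 'n9' (captured); then the literal '8l', then 3 to 4 of the literal 'n'.
Multiple groups make `findall` return tuples — one 3-tuple for each match.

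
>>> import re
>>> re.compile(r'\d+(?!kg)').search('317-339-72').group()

Because the assertion is negative and zero-width, positions next to the forbidden text are skipped.
The match spans [0:3] → '317'.

'317'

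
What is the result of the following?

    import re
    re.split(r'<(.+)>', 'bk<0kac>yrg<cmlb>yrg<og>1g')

Matches to split on: at [2:24] → '<0kac>yrg<cmlb>yrg<og>'.
`re.split` interleaves the captured-group text with the surrounding fragments.

['bk', '0kac>yrg<cmlb>yrg<og', '1g']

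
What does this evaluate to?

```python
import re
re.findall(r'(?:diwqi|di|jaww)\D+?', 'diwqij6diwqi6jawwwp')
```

['diwqij', 'diw', 'jawww']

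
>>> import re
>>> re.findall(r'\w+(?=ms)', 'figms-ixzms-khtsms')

['fig', 'ixz', 'khts']

The positive lookaround only admits positions where the adjacent text matches; those characters stay outside the span.
Matches: at [0:3] → 'fig'; at [6:9] → 'ixz'; at [12:16] → 'khts'.
With no groups in the pattern, `findall` gives back each whole match — 3 here.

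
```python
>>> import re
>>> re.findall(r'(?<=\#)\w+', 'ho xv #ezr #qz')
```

['ezr', 'qz']

The `(?=…)`/`(?<=…)` assertion just peeks at neighbouring text; it doesn't advance the match position.
With no groups in the pattern, `findall` gives back each whole match — 2 here.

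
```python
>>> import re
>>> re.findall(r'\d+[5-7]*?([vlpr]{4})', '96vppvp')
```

['vppv']

Because there's exactly one group, `findall` drops the full match and keeps group 1 from the one hit.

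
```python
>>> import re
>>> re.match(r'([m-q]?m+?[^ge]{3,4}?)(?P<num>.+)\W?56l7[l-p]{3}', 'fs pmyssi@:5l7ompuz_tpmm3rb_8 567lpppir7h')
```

None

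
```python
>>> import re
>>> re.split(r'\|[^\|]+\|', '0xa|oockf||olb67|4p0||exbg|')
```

Matches to split on: at [3:10] → '|oockf|'; at [10:17] → '|olb67|'; at [21:27] → '|exbg|'.
Each match becomes a cut point; 4 segments remain.

['0xa', '', '4p0|', '']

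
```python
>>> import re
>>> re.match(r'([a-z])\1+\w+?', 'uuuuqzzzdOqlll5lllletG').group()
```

'uuuuq'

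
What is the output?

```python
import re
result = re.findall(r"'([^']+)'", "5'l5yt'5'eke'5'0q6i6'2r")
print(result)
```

['l5yt', 'eke', '0q6i6']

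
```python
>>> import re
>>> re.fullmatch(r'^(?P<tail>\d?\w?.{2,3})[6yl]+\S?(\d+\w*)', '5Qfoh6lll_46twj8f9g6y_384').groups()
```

('5Qfoh', '46twj8f9g6y_384')

The match spans [0:25] → '5Qfoh6lll_46twj8f9g6y_384'.
Captured: group 1 = '5Qfoh', group 2 = '46twj8f9g6y_384'.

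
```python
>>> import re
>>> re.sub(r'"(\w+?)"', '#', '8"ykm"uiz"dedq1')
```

'8#uiz"dedq1'

Each match is replaced by '#'.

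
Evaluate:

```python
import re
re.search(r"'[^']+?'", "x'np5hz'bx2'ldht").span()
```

(1, 8)

Unlike `match`, `search` isn't anchored — it looks for the pattern anywhere in the string.
The match spans [1:8] → "'np5hz'".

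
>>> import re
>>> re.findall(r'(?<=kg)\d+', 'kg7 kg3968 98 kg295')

['7', '3968', '295']

Lookahead/lookbehind check context without consuming it, so the matched span excludes the asserted characters.
`findall` yields the raw match text (3 of them) because the pattern has no groups.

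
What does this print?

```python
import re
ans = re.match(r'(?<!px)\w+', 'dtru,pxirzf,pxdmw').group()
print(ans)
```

dtru

A negative assertion filters positions out without eating any characters.
With `match`, the pattern is implicitly anchored at the beginning.
The match spans [0:4] → 'dtru'.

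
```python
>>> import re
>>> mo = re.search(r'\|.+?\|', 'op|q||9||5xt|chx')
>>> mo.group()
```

A `+?`/`*?`/`{m,n}?` starts at its minimum and grows only as far as needed for what follows to match.
Unlike `match`, `search` isn't anchored — it looks for the pattern anywhere in the string.
The match spans [2:5] → '|q|'.

'|q|'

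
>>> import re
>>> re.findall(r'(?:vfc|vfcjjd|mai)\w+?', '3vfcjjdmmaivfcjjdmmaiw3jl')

['vfcj', 'maiv', 'maiw']

Alternation isn't longest-match — the leftmost alternative that fits at this position is chosen.
Scanning left to right: at [1:5] → 'vfcj'; at [8:12] → 'maiv'; at [18:22] → 'maiw'.
`findall` yields the raw match text (3 of them) because the pattern has no groups.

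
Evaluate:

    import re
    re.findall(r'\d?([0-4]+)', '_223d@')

['23']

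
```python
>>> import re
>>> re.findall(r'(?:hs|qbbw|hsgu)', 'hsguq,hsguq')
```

['hs', 'hs']

Alternation isn't longest-match — the leftmost alternative that fits at this position is chosen.
Scanning left to right: at [0:2] → 'hs'; at [6:8] → 'hs'.
`findall` yields the raw match text (2 of them) because the pattern has no groups.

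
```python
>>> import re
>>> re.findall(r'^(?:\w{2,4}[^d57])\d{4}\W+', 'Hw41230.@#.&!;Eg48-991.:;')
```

['Hw41230.@#.&!;']

No capturing groups, so `findall` returns the 1 full match string.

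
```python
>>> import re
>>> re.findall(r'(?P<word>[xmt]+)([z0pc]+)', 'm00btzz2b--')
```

This matches one or more of one of [xmt] (captured as 'word'); then one or more of one of [z0pc] (captured).
Matches: at [0:3] match 'm00', groups = ('m', '00'); at [4:7] match 'tzz', groups = ('t', 'zz').
Multiple groups make `findall` return tuples — one 2-tuple for each match.

[('m', '00'), ('t', 'zz')]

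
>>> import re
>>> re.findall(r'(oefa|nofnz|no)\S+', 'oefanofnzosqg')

One capturing group, so `findall` returns just the captured substring from the one match — 1 in all.

['oefa']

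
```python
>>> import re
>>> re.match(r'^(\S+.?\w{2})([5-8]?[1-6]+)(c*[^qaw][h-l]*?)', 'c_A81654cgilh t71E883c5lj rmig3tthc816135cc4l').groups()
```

Pattern: anchored at the start of the string; then one or more of a non-whitespace character, then optionally any character, then exactly 2 of a word character (captured); then optionally a character in [5-8], then one or more of a character in [1-6] (captured); then zero or more of a literal 'c', then any character except [qaw], then zero or more of a character in [h-l] (lazy) (captured).
`match` is anchored at position 0; if the pattern doesn't fit there, it returns None.
The match spans [0:18] → 'c_A81654cgilh t71E'.
Captured: group 1 = 'c_A81654cgilh t7', group 2 = '1', group 3 = 'E'.

('c_A81654cgilh t7', '1', 'E')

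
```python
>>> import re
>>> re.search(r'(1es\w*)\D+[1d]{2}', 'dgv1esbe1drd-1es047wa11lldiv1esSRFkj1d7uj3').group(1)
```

'1esb'

Pattern: the literal '1es', then zero or more of a word character (captured); then one or more of a non-digit, then exactly 2 of one of [1d].
`re.search` scans for the first position where the pattern succeeds.
The match spans [3:10] → '1esbe1d'.
Captured: group 1 = '1esb'.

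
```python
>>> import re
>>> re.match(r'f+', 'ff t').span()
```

The pattern matches one or more of a literal 'f'.
`re.match` won't scan ahead — the pattern has to work from the very first character.
The match spans [0:2] → 'ff'.

(0, 2)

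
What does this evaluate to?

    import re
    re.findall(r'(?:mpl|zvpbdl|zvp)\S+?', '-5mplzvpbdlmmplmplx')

['mplz', 'mplm']

Walking the string: at [2:6] → 'mplz'; at [12:16] → 'mplm'.
`findall` yields the raw match text (2 of them) because the pattern has no groups.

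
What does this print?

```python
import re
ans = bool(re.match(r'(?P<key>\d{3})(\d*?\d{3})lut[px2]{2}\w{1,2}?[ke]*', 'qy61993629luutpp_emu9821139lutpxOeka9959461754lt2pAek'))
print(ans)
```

This matches exactly 3 of a digit (captured as 'key'); then zero or more of a digit (lazy), then exactly 3 of a digit (captured); then the literal 'lut', then exactly 2 of one of [px2]; then 1 to 2 of a word character (lazy), then zero or more of one of [ke].
`match` is anchored at position 0; if the pattern doesn't fit there, it returns None.
Here position 0 doesn't satisfy it, so the call returns None, and `bool(None)` is False.

False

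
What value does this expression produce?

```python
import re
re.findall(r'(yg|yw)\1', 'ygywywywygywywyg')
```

After group 1 captures some text, `\1` only succeeds where that same text appears again.
Because there's exactly one group, `findall` drops the full match and keeps group 1 from each hit.

['yw', 'yw']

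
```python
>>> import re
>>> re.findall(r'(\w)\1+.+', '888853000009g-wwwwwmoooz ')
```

After group 1 captures some text, `\1` only succeeds where that same text appears again.
Scanning left to right: at [0:25] match '888853000009g-wwwwwmoooz ', group 1 = '8'.
`findall` collects group 1 from the one match (1 total).

['8']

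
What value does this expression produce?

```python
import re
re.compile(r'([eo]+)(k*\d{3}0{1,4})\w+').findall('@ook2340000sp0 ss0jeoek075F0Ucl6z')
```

Pattern: one or more of one of [eo] (captured); then zero or more of a literal 'k', then exactly 3 of a digit, then 1 to 4 of the literal '0' (captured); then one or more of a word character.
Scanning left to right: at [1:14] match 'ook2340000sp0', groups = ('oo', 'k2340000').
Multiple groups make `findall` return tuples — one 2-tuple for the one match.

[('oo', 'k2340000')]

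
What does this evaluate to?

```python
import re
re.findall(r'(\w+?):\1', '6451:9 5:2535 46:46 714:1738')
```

After group 1 captures some text, `\1` only succeeds where that same text appears again.
Because there's exactly one group, `findall` drops the full match and keeps group 1 from the one hit.

['46']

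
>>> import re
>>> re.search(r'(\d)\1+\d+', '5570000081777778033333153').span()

(0, 25)

A backreference is literal: `\1` must see the identical characters the first group matched.
`re.search` scans for the first position where the pattern succeeds.
The match spans [0:25] → '5570000081777778033333153'.
Captured: group 1 = '5'.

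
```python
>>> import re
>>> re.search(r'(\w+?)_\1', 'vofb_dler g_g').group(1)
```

The match spans [10:13] → 'g_g'.
Captured: group 1 = 'g'.

'g'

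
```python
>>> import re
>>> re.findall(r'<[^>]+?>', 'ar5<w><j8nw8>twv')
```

['<w>', '<j8nw8>']

Scanning left to right: at [3:6] → '<w>'; at [6:13] → '<j8nw8>'.
Since nothing is captured, `findall` lists the 2 matched substrings directly.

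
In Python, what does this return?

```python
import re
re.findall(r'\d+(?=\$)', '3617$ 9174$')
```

['3617', '9174']

Lookahead/lookbehind check context without consuming it, so the matched span excludes the asserted characters.
Since nothing is captured, `findall` lists the 2 matched substrings directly.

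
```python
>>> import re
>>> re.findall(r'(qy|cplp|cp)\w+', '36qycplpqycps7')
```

['qy']

Because there's exactly one group, `findall` drops the full match and keeps group 1 from the one hit.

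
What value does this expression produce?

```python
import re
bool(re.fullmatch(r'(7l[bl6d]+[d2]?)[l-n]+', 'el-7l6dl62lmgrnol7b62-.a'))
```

False

`re.fullmatch` is like wrapping the pattern in `^…$` (in single-line mode).
Here the pattern can't cover the whole string, so the call returns None, and `bool(None)` is False.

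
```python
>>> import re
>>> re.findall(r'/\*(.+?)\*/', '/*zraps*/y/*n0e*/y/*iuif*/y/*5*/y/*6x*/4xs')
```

['zraps', 'n0e', 'iuif', '5', '6x']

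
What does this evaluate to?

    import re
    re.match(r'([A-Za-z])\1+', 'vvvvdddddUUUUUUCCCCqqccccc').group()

`\1` is not a pattern — it's the concrete string captured by group 1, re-applied verbatim.
`match` is anchored at position 0; if the pattern doesn't fit there, it returns None.
The match spans [0:4] → 'vvvv'.
Captured: group 1 = 'v'.

'vvvv'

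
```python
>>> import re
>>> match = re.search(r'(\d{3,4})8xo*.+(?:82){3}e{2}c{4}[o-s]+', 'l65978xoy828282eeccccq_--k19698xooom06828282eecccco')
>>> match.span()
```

This matches 3 to 4 of a digit (captured); then the literal '8x', then zero or more of the literal 'o'; then one or more of any character; then the literal '82' repeated 3 times, then exactly 2 of the literal 'e', then exactly 4 of a literal 'c'; then one or more of a character in [o-s].
The match spans [1:51] → '65978xoy828282eeccccq_--k19698xooom06828282eecccco'.

(1, 51)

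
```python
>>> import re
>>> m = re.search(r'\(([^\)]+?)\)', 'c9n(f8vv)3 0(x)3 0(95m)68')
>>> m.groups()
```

('f8vv',)

`re.search` scans for the first position where the pattern succeeds.
The match spans [3:9] → '(f8vv)'.
Captured: group 1 = 'f8vv'.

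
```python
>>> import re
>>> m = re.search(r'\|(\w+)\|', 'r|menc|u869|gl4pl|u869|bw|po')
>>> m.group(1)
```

'menc'

The match spans [1:7] → '|menc|'.
Captured: group 1 = 'menc'.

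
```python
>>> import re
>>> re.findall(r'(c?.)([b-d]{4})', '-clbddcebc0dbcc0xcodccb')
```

[('cl', 'bddc'), ('c0', 'dbcc'), ('co', 'dccb')]

`findall` packs the 2 group values into a tuple for every match.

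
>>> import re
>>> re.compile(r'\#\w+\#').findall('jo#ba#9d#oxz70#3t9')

Since nothing is captured, `findall` lists the 2 matched substrings directly.

['#ba#', '#oxz70#']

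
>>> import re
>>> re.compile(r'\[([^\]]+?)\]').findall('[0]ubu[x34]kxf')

Scanning left to right: at [0:3] match '[0]', group 1 = '0'; at [6:11] match '[x34]', group 1 = 'x34'.
`findall` collects group 1 from each match (2 total).

['0', 'x34']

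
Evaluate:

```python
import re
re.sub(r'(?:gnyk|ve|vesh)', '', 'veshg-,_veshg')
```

'shg-,_shg'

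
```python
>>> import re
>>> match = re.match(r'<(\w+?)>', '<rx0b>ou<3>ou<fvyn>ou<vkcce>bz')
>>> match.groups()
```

With `match`, the pattern is implicitly anchored at the beginning.
The match spans [0:6] → '<rx0b>'.
Captured: group 1 = 'rx0b'.

('rx0b',)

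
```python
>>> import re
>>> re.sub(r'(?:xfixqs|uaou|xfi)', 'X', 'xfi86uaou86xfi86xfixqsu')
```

'X86X86X86Xu'

The regex engine tests alternatives in the order written; an earlier branch that matches wins even if a later one would match more.
Every occurrence is swapped for 'X'.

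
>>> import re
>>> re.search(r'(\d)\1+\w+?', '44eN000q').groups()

('4',)

A backreference is literal: `\1` must see the identical characters the first group matched.
`search` walks the string left to right and returns the first match it finds.
The match spans [0:3] → '44e'.
Captured: group 1 = '4'.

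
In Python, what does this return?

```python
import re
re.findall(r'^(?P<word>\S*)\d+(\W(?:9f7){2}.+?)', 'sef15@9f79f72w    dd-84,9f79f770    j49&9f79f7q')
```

Lazy quantifiers expand one character at a time until the remainder of the pattern can match.
2 groups means the one result is a tuple of 2 captured strings — 1 here.

[('sef1', '@9f79f72')]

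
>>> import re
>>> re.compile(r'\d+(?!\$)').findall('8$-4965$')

['496']

Because the assertion is negative and zero-width, positions next to the forbidden text are skipped.
No capturing groups, so `findall` returns the 1 full match string.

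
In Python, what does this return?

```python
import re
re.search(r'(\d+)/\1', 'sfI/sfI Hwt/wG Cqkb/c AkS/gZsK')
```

After group 1 captures some text, `\1` only succeeds where that same text appears again.
`re.search` tries every starting position until one works.
Here the pattern never matches, so the call returns None.

None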